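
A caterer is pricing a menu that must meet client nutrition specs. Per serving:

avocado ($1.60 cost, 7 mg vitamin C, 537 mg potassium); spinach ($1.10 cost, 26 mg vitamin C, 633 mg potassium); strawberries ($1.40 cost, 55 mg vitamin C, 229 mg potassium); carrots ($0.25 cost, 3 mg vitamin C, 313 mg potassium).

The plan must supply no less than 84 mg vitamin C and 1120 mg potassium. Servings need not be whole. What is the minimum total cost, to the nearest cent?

$2.58

With two linear requirements the optimum uses one or two foods; enumerate the corners.
avocado only: max(84/7, 1120/537) = 12 servings → $19.20.
spinach only: max(84/26, 1120/633) = 3.231 servings → $3.55.
strawberries only: max(84/55, 1120/229) = 4.891 servings → $6.85.
carrots only: max(84/3, 1120/313) = 28 servings → $7.00.
avocado + spinach with both targets exact would need a negative amount; discard.
avocado + strawberries with both tight: 1.517 servings and 1.334 servings → $4.29.
avocado + carrots: intersection lies outside the first quadrant.
spinach + strawberries with both tight: 1.468 servings and 0.8334 servings → $2.78.
spinach + carrots with both targets exact would need a negative amount; discard.
strawberries + carrots with both tight: 1.387 servings and 2.563 servings → $2.58.
So the least-cost plan costs $2.58.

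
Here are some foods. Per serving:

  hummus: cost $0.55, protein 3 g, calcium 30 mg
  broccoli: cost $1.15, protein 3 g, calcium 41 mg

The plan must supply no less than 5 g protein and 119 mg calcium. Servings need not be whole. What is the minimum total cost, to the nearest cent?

$2.18

At the optimum either one food covers both requirements or two foods hit both targets exactly; no other combination can be cheaper.
hummus only: max(5/3, 119/30) = 3.967 servings → $2.18.
broccoli only: max(5/3, 119/41) = 2.902 servings → $3.34.
hummus + broccoli with both targets exact would need a negative amount; discard.
So the least-cost plan costs $2.18.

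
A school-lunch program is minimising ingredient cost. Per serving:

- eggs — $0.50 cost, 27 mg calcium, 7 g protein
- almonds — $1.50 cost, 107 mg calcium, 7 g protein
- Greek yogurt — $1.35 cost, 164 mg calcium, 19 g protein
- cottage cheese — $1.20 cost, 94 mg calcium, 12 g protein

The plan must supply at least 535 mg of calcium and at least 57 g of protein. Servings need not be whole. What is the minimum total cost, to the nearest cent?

$4.40

eggs only: max(535/27, 57/7) = 19.81 servings → $9.91.
almonds only: max(535/107, 57/7) = 8.143 servings → $12.21.
Greek yogurt only: max(535/164, 57/19) = 3.262 servings → $4.40.
cottage cheese only: max(535/94, 57/12) = 5.691 servings → $6.83.
eggs + almonds with both tight: 4.204 servings and 3.939 servings → $8.01.
eggs + Greek yogurt with both targets exact would need a negative amount; discard.
eggs + cottage cheese: intersection lies outside the first quadrant.
almonds + Greek yogurt with both tight: 0.9232 servings and 2.66 servings → $4.98.
almonds + cottage cheese with both tight: 1.696 servings and 3.76 servings → $7.06.
Greek yogurt + cottage cheese: intersection lies outside the first quadrant.
So the least-cost plan costs $4.40.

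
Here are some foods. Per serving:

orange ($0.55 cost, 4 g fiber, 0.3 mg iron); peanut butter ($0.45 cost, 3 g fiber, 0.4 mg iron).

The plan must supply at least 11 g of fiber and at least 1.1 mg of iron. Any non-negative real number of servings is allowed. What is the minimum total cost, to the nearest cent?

Compare the cost at each extreme point of the feasible region.
orange only: max(11/4, 1.1/0.3) = 3.667 servings → $2.02.
peanut butter only: max(11/3, 1.1/0.4) = 3.667 servings → $1.65.
orange + peanut butter with both tight: 1.571 servings and 1.571 servings → $1.57.
The minimum over all feasible corners is $1.57.

$1.57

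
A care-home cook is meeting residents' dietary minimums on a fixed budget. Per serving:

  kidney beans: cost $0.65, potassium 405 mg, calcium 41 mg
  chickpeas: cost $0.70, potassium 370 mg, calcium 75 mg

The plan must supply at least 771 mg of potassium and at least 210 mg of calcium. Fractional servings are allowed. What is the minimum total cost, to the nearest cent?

$1.96

The cheapest plan sits at a corner of the feasible region — with two constraints it uses at most two foods.
kidney beans only: max(771/405, 210/41) = 5.122 servings → $3.33.
chickpeas only: max(771/370, 210/75) = 2.8 servings → $1.96.
kidney beans + chickpeas with both targets exact would need a negative amount; discard.
So the least-cost plan costs $1.96.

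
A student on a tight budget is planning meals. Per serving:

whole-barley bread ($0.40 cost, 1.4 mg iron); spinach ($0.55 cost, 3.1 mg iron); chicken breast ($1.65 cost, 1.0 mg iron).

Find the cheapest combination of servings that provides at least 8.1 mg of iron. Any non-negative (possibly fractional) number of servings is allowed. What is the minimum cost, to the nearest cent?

$1.44

Cost per mg of iron: spinach $0.1774, whole-barley bread $0.2857, chicken breast $1.6500.
With no serving limits, use only spinach: 8.1 mg / 3.1 mg = 2.613 servings × $0.55 = $1.44.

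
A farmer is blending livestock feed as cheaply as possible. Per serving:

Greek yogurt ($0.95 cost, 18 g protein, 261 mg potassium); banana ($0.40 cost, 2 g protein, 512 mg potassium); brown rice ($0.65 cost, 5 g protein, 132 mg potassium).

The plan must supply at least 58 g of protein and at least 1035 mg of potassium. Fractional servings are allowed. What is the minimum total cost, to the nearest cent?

$3.18

Check every corner: each single food scaled to meet both minima, and each pair solved so both constraints bind.
Greek yogurt only: max(58/18, 1035/261) = 3.966 servings → $3.77.
banana only: max(58/2, 1035/512) = 29 servings → $11.60.
brown rice only: max(58/5, 1035/132) = 11.6 servings → $7.54.
Greek yogurt + banana with both tight: 3.178 servings and 0.4017 servings → $3.18.
Greek yogurt + brown rice with both tight: 2.317 servings and 3.261 servings → $4.32.
banana + brown rice with both targets exact would need a negative amount; discard.
Cheapest feasible corner: $3.18.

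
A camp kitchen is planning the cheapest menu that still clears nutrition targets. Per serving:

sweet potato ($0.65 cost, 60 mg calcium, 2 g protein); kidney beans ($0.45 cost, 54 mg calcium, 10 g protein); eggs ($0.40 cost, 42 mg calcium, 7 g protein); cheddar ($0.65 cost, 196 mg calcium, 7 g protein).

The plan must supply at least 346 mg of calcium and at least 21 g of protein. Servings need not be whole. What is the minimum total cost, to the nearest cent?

Compare the cost at each extreme point of the feasible region.
sweet potato only: max(346/60, 21/2) = 10.5 servings → $6.83.
kidney beans only: max(346/54, 21/10) = 6.407 servings → $2.88.
eggs only: max(346/42, 21/7) = 8.238 servings → $3.30.
cheddar only: max(346/196, 21/7) = 3 servings → $1.95.
sweet potato + kidney beans with both tight: 4.728 servings and 1.154 servings → $3.59.
sweet potato + eggs with both tight: 4.583 servings and 1.69 servings → $3.66.
sweet potato + cheddar: intersection lies outside the first quadrant.
kidney beans + eggs: the both-tight solution has a negative serving — not a feasible corner.
kidney beans + cheddar with both tight: 1.071 servings and 1.47 servings → $1.44.
eggs + cheddar with both tight: 1.571 servings and 1.429 servings → $1.56.
The minimum over all feasible corners is $1.44.

$1.44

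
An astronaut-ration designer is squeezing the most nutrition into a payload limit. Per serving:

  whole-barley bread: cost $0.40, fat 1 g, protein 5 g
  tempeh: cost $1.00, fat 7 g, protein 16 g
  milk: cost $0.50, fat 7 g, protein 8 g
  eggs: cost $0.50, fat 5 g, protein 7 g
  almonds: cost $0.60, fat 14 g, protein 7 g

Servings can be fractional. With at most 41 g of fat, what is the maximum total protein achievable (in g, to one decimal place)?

Protein per g fat: whole-barley bread 5, tempeh 2.286, eggs 1.4, milk 1.143, almonds 0.5.
With no serving limits, spend the whole fat allowance on whole-barley bread: 41 g / 1 g × 5 g = 205.0 g.

205.0 g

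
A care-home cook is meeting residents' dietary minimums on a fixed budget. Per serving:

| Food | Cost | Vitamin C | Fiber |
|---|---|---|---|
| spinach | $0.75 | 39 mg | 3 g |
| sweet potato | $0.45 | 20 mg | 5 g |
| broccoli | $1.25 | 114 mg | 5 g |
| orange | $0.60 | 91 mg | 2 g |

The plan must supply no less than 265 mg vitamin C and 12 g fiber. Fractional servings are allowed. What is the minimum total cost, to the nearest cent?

The cheapest plan sits at a corner of the feasible region — with two constraints it uses at most two foods.
spinach only: max(265/39, 12/3) = 6.795 servings → $5.10.
sweet potato only: max(265/20, 12/5) = 13.25 servings → $5.96.
broccoli only: max(265/114, 12/5) = 2.4 servings → $3.00.
orange only: max(265/91, 12/2) = 6 servings → $3.60.
spinach + sweet potato: intersection lies outside the first quadrant.
spinach + broccoli with both tight: 0.2925 servings and 2.224 servings → $3.00.
spinach + orange with both tight: 2.882 servings and 1.677 servings → $3.17.
sweet potato + broccoli with both tight: 0.09149 servings and 2.309 servings → $2.93.
sweet potato + orange with both tight: 1.354 servings and 2.614 servings → $2.18.
broccoli + orange: intersection lies outside the first quadrant.
Cheapest feasible corner: $2.18.

$2.18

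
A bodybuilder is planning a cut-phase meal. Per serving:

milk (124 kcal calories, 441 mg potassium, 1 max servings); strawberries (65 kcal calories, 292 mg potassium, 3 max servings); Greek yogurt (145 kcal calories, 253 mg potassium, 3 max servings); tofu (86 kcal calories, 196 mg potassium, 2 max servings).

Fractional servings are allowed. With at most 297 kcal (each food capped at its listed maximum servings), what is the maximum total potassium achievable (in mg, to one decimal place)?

1238.8 mg

Potassium per kcal: strawberries 4.492, milk 3.556, tofu 2.279, Greek yogurt 1.745.
Take 3 servings of strawberries: uses 195 kcal, +876.0 mg potassium (running total 876.0 mg).
Take 0.8226 servings of milk: uses 102 kcal, +362.8 mg potassium (running total 1238.8 mg).
Greedy by best ratio exhausts the calories allowance optimally: 1238.8 mg.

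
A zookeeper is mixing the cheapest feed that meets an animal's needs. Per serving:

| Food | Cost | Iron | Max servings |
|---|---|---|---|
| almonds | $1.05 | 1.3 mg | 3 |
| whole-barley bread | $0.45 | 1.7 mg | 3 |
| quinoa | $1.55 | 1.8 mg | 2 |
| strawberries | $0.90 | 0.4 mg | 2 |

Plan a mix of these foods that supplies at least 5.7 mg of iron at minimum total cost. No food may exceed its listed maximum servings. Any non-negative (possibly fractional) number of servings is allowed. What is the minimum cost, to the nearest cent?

$1.83

Cost per mg of iron: whole-barley bread $0.2647, almonds $0.8077, quinoa $0.8611, strawberries $2.2500.
Take 3 servings of whole-barley bread: +5.1 mg iron for $1.35 (total $1.35, still need 0.6 mg).
Take 0.4615 servings of almonds: +0.6 mg iron for $0.48 (total $1.83, still need 0.0 mg).
Greedy by cheapest-per-mg is optimal for a single linear constraint, so the minimum cost is $1.83.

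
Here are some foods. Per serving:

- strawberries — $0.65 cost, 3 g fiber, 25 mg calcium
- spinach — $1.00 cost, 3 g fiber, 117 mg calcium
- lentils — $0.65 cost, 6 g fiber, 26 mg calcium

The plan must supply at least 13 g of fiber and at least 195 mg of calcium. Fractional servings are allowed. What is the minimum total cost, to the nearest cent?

For a min-cost LP with two ≥-constraints, a basic feasible solution has at most two positive variables.
strawberries only: max(13/3, 195/25) = 7.8 servings → $5.07.
spinach only: max(13/3, 195/117) = 4.333 servings → $4.33.
lentils only: max(13/6, 195/26) = 7.5 servings → $4.88.
strawberries + spinach with both tight: 3.391 servings and 0.942 servings → $3.15.
strawberries + lentils: intersection lies outside the first quadrant.
spinach + lentils with both tight: 1.333 servings and 1.5 servings → $2.31.
The minimum over all feasible corners is $2.31.

$2.31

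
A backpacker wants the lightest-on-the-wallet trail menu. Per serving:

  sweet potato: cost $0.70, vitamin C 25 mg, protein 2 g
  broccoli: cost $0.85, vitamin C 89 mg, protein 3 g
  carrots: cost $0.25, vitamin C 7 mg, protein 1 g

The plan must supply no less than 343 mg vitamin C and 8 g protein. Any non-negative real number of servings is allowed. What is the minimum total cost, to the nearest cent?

$3.28

sweet potato only: max(343/25, 8/2) = 13.72 servings → $9.60.
broccoli only: max(343/89, 8/3) = 3.854 servings → $3.28.
carrots only: max(343/7, 8/1) = 49 servings → $12.25.
sweet potato + broccoli with both targets exact would need a negative amount; discard.
sweet potato + carrots: the both-tight solution has a negative serving — not a feasible corner.
broccoli + carrots with both targets exact would need a negative amount; discard.
So the least-cost plan costs $3.28.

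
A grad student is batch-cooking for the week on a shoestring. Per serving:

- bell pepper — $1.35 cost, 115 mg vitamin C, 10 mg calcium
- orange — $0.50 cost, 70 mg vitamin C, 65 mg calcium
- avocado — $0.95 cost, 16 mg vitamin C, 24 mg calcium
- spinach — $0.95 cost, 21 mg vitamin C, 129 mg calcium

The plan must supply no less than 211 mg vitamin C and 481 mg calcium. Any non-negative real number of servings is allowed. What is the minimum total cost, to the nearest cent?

$3.59

With two linear requirements the optimum uses one or two foods; enumerate the corners.
bell pepper only: max(211/115, 481/10) = 48.1 servings → $64.94.
orange only: max(211/70, 481/65) = 7.4 servings → $3.70.
avocado only: max(211/16, 481/24) = 20.04 servings → $19.04.
spinach only: max(211/21, 481/129) = 10.05 servings → $9.55.
bell pepper + orange: intersection lies outside the first quadrant.
bell pepper + avocado with both targets exact would need a negative amount; discard.
bell pepper + spinach with both tight: 1.17 servings and 3.638 servings → $5.04.
orange + avocado: intersection lies outside the first quadrant.
orange + spinach with both tight: 2.233 servings and 2.603 servings → $3.59.
avocado + spinach with both tight: 10.97 servings and 1.687 servings → $12.03.
Cheapest feasible corner: $3.59.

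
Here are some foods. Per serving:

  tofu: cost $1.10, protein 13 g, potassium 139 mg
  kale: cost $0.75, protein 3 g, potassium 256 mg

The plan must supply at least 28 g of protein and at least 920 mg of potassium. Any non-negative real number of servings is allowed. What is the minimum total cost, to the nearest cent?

$3.74

Minimising a linear cost over {protein ≥ 28, potassium ≥ 920, servings ≥ 0} — the optimum is at a vertex, using one or two foods.
tofu only: max(28/13, 920/139) = 6.619 servings → $7.28.
kale only: max(28/3, 920/256) = 9.333 servings → $7.00.
tofu + kale with both tight: 1.514 servings and 2.772 servings → $3.74.
So the least-cost plan costs $3.74.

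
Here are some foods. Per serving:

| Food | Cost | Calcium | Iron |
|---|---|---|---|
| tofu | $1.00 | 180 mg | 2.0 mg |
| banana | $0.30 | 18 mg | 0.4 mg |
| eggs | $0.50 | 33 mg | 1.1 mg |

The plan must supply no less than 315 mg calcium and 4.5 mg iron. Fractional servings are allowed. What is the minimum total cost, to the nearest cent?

$2.18

Check every corner: each single food scaled to meet both minima, and each pair solved so both constraints bind.
tofu only: max(315/180, 4.5/2.0) = 2.25 servings → $2.25.
banana only: max(315/18, 4.5/0.4) = 17.5 servings → $5.25.
eggs only: max(315/33, 4.5/1.1) = 9.545 servings → $4.77.
tofu + banana with both tight: 1.25 servings and 5 servings → $2.75.
tofu + eggs with both tight: 1.5 servings and 1.364 servings → $2.18.
banana + eggs: intersection lies outside the first quadrant.
The minimum over all feasible corners is $2.18.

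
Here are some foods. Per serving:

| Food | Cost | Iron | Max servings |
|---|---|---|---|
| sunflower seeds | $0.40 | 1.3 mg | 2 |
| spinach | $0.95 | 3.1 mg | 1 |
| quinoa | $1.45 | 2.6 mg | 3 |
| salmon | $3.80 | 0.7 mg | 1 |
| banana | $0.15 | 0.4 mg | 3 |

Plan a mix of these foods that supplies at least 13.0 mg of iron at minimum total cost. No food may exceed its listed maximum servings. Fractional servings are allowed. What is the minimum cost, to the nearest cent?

$5.60

Cost per mg of iron: spinach $0.3065, sunflower seeds $0.3077, banana $0.3750, quinoa $0.5577, salmon $5.4286.
Take 1 serving of spinach: +3.1 mg iron for $0.95 (total $0.95, still need 9.9 mg).
Take 2 servings of sunflower seeds: +2.6 mg iron for $0.80 (total $1.75, still need 7.3 mg).
Take 3 servings of banana: +1.2 mg iron for $0.45 (total $2.20, still need 6.1 mg).
Take 2.346 servings of quinoa: +6.1 mg iron for $3.40 (total $5.60, still need 0.0 mg).
Greedy by cheapest-per-mg is optimal for a single linear constraint, so the minimum cost is $5.60.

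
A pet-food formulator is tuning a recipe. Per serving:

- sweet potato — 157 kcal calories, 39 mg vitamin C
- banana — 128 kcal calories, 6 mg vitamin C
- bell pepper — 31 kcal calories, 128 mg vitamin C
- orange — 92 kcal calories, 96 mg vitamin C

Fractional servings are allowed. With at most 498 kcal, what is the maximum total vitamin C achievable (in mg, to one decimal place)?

2056.3 mg

Vitamin C per kcal: bell pepper 4.129, orange 1.043, sweet potato 0.2484, banana 0.04688.
With no serving limits, spend the whole calories allowance on bell pepper: 498 kcal / 31 kcal × 128 mg = 2056.3 mg.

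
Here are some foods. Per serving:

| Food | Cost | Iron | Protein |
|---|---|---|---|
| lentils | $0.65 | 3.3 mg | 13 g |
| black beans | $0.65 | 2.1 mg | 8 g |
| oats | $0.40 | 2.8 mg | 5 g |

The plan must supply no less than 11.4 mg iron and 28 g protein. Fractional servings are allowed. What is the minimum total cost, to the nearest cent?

Check every corner: each single food scaled to meet both minima, and each pair solved so both constraints bind.
lentils only: max(11.4/3.3, 28/13) = 3.455 servings → $2.25.
black beans only: max(11.4/2.1, 28/8) = 5.429 servings → $3.53.
oats only: max(11.4/2.8, 28/5) = 5.6 servings → $2.24.
lentils + black beans: intersection lies outside the first quadrant.
lentils + oats with both tight: 1.075 servings and 2.804 servings → $1.82.
black beans + oats with both tight: 1.798 servings and 2.723 servings → $2.26.
Cheapest feasible corner: $1.82.

$1.82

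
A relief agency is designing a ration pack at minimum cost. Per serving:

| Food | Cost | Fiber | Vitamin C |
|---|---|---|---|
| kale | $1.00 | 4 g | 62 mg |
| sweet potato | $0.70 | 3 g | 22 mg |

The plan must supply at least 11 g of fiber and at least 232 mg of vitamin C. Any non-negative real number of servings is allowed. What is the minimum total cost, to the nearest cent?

Minimising a linear cost over {fiber ≥ 11, vitamin C ≥ 232, servings ≥ 0} — the optimum is at a vertex, using one or two foods.
kale only: max(11/4, 232/62) = 3.742 servings → $3.74.
sweet potato only: max(11/3, 232/22) = 10.55 servings → $7.38.
kale + sweet potato: intersection lies outside the first quadrant.
So the least-cost plan costs $3.74.

$3.74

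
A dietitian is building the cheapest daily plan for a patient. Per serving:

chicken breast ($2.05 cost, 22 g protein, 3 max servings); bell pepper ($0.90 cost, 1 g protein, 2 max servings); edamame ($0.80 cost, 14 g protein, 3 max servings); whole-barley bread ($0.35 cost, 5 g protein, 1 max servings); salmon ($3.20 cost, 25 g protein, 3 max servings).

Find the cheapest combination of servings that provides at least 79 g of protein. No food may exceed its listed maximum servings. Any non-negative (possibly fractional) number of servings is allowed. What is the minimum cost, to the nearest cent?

$5.73

Cost per g of protein: edamame $0.0571, whole-barley bread $0.0700, chicken breast $0.0932, salmon $0.1280, bell pepper $0.9000.
Take 3 servings of edamame: +42.0 g protein for $2.40 (total $2.40, still need 37.0 g).
Take 1 serving of whole-barley bread: +5.0 g protein for $0.35 (total $2.75, still need 32.0 g).
Take 1.455 servings of chicken breast: +32.0 g protein for $2.98 (total $5.73, still need 0.0 g).
Greedy by cheapest-per-g is optimal for a single linear constraint, so the minimum cost is $5.73.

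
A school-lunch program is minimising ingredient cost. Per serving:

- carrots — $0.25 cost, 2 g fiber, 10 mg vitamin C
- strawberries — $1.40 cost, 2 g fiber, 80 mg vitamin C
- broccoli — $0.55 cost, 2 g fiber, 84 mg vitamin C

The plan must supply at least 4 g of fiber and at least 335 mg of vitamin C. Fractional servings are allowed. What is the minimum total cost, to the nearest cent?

This is a tiny linear program; its minimum lies at a vertex of the feasible set. List the vertices and price them.
carrots only: max(4/2, 335/10) = 33.5 servings → $8.38.
strawberries only: max(4/2, 335/80) = 4.188 servings → $5.86.
broccoli only: max(4/2, 335/84) = 3.988 servings → $2.19.
carrots + strawberries: the both-tight solution has a negative serving — not a feasible corner.
carrots + broccoli with both targets exact would need a negative amount; discard.
strawberries + broccoli: intersection lies outside the first quadrant.
Cheapest feasible corner: $2.19.

$2.19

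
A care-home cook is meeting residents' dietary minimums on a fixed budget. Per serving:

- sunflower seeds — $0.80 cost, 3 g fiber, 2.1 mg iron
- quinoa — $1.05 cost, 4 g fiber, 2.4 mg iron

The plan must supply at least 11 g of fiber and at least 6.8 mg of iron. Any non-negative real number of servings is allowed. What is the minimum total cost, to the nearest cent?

$2.90

A basic optimal solution has at most two foods positive. Try each food alone and each pair with both targets met exactly.
sunflower seeds only: max(11/3, 6.8/2.1) = 3.667 servings → $2.93.
quinoa only: max(11/4, 6.8/2.4) = 2.833 servings → $2.98.
sunflower seeds + quinoa with both tight: 0.6667 servings and 2.25 servings → $2.90.
Cheapest feasible corner: $2.90.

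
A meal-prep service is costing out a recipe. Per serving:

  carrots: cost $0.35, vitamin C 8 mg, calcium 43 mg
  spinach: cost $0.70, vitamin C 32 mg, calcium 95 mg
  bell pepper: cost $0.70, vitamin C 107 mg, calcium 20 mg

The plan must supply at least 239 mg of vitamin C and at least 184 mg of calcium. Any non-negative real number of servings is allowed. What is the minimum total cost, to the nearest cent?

$2.33

With two linear requirements the optimum uses one or two foods; enumerate the corners.
carrots only: max(239/8, 184/43) = 29.88 servings → $10.46.
spinach only: max(239/32, 184/95) = 7.469 servings → $5.23.
bell pepper only: max(239/107, 184/20) = 9.2 servings → $6.44.
carrots + spinach: intersection lies outside the first quadrant.
carrots + bell pepper with both tight: 3.357 servings and 1.983 servings → $2.56.
spinach + bell pepper with both tight: 1.565 servings and 1.766 servings → $2.33.
The minimum over all feasible corners is $2.33.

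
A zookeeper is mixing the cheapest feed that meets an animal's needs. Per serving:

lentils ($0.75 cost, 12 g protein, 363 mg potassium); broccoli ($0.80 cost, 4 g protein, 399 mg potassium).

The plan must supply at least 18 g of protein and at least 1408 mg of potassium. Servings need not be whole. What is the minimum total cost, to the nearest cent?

$2.83

Two binding constraints pin down two serving amounts, so the optimal mix uses at most two foods. The candidates are each food alone (scaled to the tighter of protein/potassium) and each pair with both constraints tight.
lentils only: max(18/12, 1408/363) = 3.879 servings → $2.91.
broccoli only: max(18/4, 1408/399) = 4.5 servings → $3.60.
lentils + broccoli with both tight: 0.4646 servings and 3.106 servings → $2.83.
Cheapest feasible corner: $2.83.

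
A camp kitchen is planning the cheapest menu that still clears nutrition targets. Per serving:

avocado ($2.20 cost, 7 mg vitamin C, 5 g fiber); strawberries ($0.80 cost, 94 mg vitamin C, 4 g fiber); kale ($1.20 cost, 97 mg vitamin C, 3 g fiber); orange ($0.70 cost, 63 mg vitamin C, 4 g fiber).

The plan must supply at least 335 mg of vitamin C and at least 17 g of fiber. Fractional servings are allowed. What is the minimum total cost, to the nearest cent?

$3.19

Check every corner: each single food scaled to meet both minima, and each pair solved so both constraints bind.
avocado only: max(335/7, 17/5) = 47.86 servings → $105.29.
strawberries only: max(335/94, 17/4) = 4.25 servings → $3.40.
kale only: max(335/97, 17/3) = 5.667 servings → $6.80.
orange only: max(335/63, 17/4) = 5.317 servings → $3.72.
avocado + strawberries with both tight: 0.5837 servings and 3.52 servings → $4.10.
avocado + kale with both tight: 1.388 servings and 3.353 servings → $7.08.
avocado + orange: the both-tight solution has a negative serving — not a feasible corner.
strawberries + kale: intersection lies outside the first quadrant.
strawberries + orange with both tight: 2.169 servings and 2.081 servings → $3.19.
kale + orange with both tight: 1.352 servings and 3.236 servings → $3.89.
The minimum over all feasible corners is $3.19.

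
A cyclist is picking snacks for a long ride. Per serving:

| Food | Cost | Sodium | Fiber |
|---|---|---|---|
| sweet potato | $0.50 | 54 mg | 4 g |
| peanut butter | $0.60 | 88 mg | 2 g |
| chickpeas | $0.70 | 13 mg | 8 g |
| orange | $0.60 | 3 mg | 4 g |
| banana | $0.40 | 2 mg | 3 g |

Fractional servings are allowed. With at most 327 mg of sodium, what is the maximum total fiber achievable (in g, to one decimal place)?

Fiber per mg sodium: banana 1.5, orange 1.333, chickpeas 0.6154, sweet potato 0.07407, peanut butter 0.02273.
With no serving limits, spend the whole sodium allowance on banana: 327 mg / 2 mg × 3 g = 490.5 g.

490.5 g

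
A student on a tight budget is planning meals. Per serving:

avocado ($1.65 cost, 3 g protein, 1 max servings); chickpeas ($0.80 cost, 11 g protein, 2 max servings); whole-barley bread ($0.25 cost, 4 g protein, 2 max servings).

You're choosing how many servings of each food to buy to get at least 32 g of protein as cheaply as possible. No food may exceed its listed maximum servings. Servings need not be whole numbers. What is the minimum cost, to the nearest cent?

$3.20

Cost per g of protein: whole-barley bread $0.0625, chickpeas $0.0727, avocado $0.5500.
Take 2 servings of whole-barley bread: +8.0 g protein for $0.50 (total $0.50, still need 24.0 g).
Take 2 servings of chickpeas: +22.0 g protein for $1.60 (total $2.10, still need 2.0 g).
Take 0.6667 servings of avocado: +2.0 g protein for $1.10 (total $3.20, still need 0.0 g).
Filling from the cheapest source first is optimal under one linear minimum: $3.20.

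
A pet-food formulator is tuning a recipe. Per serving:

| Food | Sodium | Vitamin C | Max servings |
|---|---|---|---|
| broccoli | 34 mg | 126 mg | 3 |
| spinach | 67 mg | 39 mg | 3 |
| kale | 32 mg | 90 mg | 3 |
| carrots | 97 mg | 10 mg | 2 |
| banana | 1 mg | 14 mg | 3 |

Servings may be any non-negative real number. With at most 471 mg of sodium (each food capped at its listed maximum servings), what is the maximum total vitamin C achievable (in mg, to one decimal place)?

Vitamin C per mg sodium: banana 14, broccoli 3.706, kale 2.812, spinach 0.5821, carrots 0.1031.
Take 3 servings of banana: uses 3 mg sodium, +42.0 mg vitamin C (running total 42.0 mg).
Take 3 servings of broccoli: uses 102 mg sodium, +378.0 mg vitamin C (running total 420.0 mg).
Take 3 servings of kale: uses 96 mg sodium, +270.0 mg vitamin C (running total 690.0 mg).
Take 3 servings of spinach: uses 201 mg sodium, +117.0 mg vitamin C (running total 807.0 mg).
Take 0.7113 servings of carrots: uses 69 mg sodium, +7.1 mg vitamin C (running total 814.1 mg).
Greedy by best ratio exhausts the sodium allowance optimally: 814.1 mg.

814.1 mg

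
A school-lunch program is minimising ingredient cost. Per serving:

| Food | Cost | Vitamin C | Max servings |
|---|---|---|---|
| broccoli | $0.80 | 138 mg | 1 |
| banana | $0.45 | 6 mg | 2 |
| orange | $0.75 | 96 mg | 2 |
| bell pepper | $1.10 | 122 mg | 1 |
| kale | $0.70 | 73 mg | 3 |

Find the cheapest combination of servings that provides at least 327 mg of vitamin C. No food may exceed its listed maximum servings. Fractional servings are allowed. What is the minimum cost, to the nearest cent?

Cost per mg of vitamin C: broccoli $0.0058, orange $0.0078, bell pepper $0.0090, kale $0.0096, banana $0.0750.
Take 1 serving of broccoli: +138.0 mg vitamin C for $0.80 (total $0.80, still need 189.0 mg).
Take 1.969 servings of orange: +189.0 mg vitamin C for $1.48 (total $2.28, still need 0.0 mg).
Filling from the cheapest source first is optimal under one linear minimum: $2.28.

$2.28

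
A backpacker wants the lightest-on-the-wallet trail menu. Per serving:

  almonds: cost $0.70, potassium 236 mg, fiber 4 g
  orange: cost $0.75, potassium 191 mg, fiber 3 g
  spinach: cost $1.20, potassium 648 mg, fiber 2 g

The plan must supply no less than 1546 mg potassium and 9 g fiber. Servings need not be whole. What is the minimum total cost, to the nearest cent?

$3.20

This is a tiny linear program; its minimum lies at a vertex of the feasible set. List the vertices and price them.
almonds only: max(1546/236, 9/4) = 6.551 servings → $4.59.
orange only: max(1546/191, 9/3) = 8.094 servings → $6.07.
spinach only: max(1546/648, 9/2) = 4.5 servings → $5.40.
almonds + orange with both targets exact would need a negative amount; discard.
almonds + spinach with both tight: 1.292 servings and 1.915 servings → $3.20.
orange + spinach with both tight: 1.754 servings and 1.869 servings → $3.56.
The minimum over all feasible corners is $3.20.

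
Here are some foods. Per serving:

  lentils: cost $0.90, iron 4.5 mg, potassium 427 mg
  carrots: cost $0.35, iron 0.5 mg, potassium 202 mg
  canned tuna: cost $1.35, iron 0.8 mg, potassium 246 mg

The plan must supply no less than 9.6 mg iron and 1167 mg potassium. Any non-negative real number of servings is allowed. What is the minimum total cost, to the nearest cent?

Two binding constraints pin down two serving amounts, so the optimal mix uses at most two foods. The candidates are each food alone (scaled to the tighter of iron/potassium) and each pair with both constraints tight.
lentils only: max(9.6/4.5, 1167/427) = 2.733 servings → $2.46.
carrots only: max(9.6/0.5, 1167/202) = 19.2 servings → $6.72.
canned tuna only: max(9.6/0.8, 1167/246) = 12 servings → $16.20.
lentils + carrots with both tight: 1.949 servings and 1.657 servings → $2.33.
lentils + canned tuna with both tight: 1.866 servings and 1.505 servings → $3.71.
carrots + canned tuna: the both-tight solution has a negative serving — not a feasible corner.
Cheapest feasible corner: $2.33.

$2.33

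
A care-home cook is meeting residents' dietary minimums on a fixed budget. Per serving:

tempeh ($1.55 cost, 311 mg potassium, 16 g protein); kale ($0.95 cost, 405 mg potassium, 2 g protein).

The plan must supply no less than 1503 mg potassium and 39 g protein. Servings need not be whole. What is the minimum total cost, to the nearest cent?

$5.32

An LP optimum is at a vertex; with two nutrient constraints at most two foods are used. Check each candidate.
tempeh only: max(1503/311, 39/16) = 4.833 servings → $7.49.
kale only: max(1503/405, 39/2) = 19.5 servings → $18.52.
tempeh + kale with both tight: 2.183 servings and 2.035 servings → $5.32.
The minimum over all feasible corners is $5.32.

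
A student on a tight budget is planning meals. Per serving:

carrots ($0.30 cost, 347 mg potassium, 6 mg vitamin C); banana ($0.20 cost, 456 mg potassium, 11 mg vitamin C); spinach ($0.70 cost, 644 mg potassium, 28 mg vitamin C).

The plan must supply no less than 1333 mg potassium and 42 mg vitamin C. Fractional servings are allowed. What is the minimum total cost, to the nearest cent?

Minimising a linear cost over {potassium ≥ 1333, vitamin C ≥ 42, servings ≥ 0} — the optimum is at a vertex, using one or two foods.
carrots only: max(1333/347, 42/6) = 7 servings → $2.10.
banana only: max(1333/456, 42/11) = 3.818 servings → $0.76.
spinach only: max(1333/644, 42/28) = 2.07 servings → $1.45.
carrots + banana: intersection lies outside the first quadrant.
carrots + spinach with both tight: 1.756 servings and 1.124 servings → $1.31.
banana + spinach with both tight: 1.808 servings and 0.7898 servings → $0.91.
The minimum over all feasible corners is $0.76.

$0.76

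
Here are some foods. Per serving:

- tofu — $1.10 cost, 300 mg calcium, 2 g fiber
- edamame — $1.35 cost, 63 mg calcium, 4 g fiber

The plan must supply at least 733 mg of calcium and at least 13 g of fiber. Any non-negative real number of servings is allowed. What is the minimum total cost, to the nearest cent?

Two binding constraints pin down two serving amounts, so the optimal mix uses at most two foods. The candidates are each food alone (scaled to the tighter of calcium/fiber) and each pair with both constraints tight.
tofu only: max(733/300, 13/2) = 6.5 servings → $7.15.
edamame only: max(733/63, 13/4) = 11.63 servings → $15.71.
tofu + edamame with both tight: 1.967 servings and 2.266 servings → $5.22.
Cheapest feasible corner: $5.22.

$5.22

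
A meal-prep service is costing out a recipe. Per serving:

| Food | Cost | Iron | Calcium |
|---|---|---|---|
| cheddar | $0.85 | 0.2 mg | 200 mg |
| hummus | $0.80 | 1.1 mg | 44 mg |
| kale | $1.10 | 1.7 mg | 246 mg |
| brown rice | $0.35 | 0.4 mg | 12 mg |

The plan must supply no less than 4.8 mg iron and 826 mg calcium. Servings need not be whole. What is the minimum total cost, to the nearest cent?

$3.66

The cheapest plan sits at a corner of the feasible region — with two constraints it uses at most two foods.
cheddar only: max(4.8/0.2, 826/200) = 24 servings → $20.40.
hummus only: max(4.8/1.1, 826/44) = 18.77 servings → $15.02.
kale only: max(4.8/1.7, 826/246) = 3.358 servings → $3.69.
brown rice only: max(4.8/0.4, 826/12) = 68.83 servings → $24.09.
cheddar + hummus with both tight: 3.302 servings and 3.763 servings → $5.82.
cheddar + kale with both tight: 0.7682 servings and 2.733 servings → $3.66.
cheddar + brown rice with both tight: 3.515 servings and 10.24 servings → $6.57.
hummus + kale: intersection lies outside the first quadrant.
hummus + brown rice: intersection lies outside the first quadrant.
kale + brown rice with both targets exact would need a negative amount; discard.
Cheapest feasible corner: $3.66.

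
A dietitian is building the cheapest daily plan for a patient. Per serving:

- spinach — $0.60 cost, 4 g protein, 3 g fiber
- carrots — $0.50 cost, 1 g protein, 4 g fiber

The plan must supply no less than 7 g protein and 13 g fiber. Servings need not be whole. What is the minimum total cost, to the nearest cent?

$1.88

Check every corner: each single food scaled to meet both minima, and each pair solved so both constraints bind.
spinach only: max(7/4, 13/3) = 4.333 servings → $2.60.
carrots only: max(7/1, 13/4) = 7 servings → $3.50.
spinach + carrots with both tight: 1.154 servings and 2.385 servings → $1.88.
Cheapest feasible corner: $1.88.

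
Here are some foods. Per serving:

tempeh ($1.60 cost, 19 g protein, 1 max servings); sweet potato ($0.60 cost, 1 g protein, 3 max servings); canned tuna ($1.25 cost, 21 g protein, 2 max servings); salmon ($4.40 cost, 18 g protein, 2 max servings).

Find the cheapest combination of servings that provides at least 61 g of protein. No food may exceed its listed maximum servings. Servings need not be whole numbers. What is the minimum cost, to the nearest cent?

Cost per g of protein: canned tuna $0.0595, tempeh $0.0842, salmon $0.2444, sweet potato $0.6000.
Take 2 servings of canned tuna: +42.0 g protein for $2.50 (total $2.50, still need 19.0 g).
Take 1 serving of tempeh: +19.0 g protein for $1.60 (total $4.10, still need 0.0 g).
Filling from the cheapest source first is optimal under one linear minimum: $4.10.

$4.10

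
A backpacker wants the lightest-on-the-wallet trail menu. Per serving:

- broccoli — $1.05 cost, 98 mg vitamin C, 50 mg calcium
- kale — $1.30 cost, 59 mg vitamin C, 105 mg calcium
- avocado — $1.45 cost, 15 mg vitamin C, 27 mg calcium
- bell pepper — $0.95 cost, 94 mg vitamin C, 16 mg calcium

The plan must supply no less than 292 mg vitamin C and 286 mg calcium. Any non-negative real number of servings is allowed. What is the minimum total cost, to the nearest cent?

At the optimum either one food covers both requirements or two foods hit both targets exactly; no other combination can be cheaper.
broccoli only: max(292/98, 286/50) = 5.72 servings → $6.01.
kale only: max(292/59, 286/105) = 4.949 servings → $6.43.
avocado only: max(292/15, 286/27) = 19.47 servings → $28.23.
bell pepper only: max(292/94, 286/16) = 17.88 servings → $16.98.
broccoli + kale with both tight: 1.878 servings and 1.829 servings → $4.35.
broccoli + avocado with both tight: 1.896 servings and 7.082 servings → $12.26.
broccoli + bell pepper: the both-tight solution has a negative serving — not a feasible corner.
kale + avocado: the both-tight solution has a negative serving — not a feasible corner.
kale + bell pepper with both tight: 2.488 servings and 1.544 servings → $4.70.
avocado + bell pepper with both tight: 9.666 servings and 1.564 servings → $15.50.
The minimum over all feasible corners is $4.35.

$4.35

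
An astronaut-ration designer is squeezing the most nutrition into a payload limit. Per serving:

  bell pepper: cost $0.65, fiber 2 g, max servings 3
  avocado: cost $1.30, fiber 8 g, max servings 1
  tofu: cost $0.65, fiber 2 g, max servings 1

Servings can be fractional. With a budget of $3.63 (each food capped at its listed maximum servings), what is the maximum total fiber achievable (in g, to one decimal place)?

15.2 g

Fiber per dollar: avocado 6.154, bell pepper 3.077, tofu 3.077.
Take 1 serving of avocado: spends $1.30, +8.0 g fiber (running total 8.0 g).
Take 3 servings of bell pepper: spends $1.95, +6.0 g fiber (running total 14.0 g).
Take 0.5846 servings of tofu: spends $0.38, +1.2 g fiber (running total 15.2 g).
Greedy by best ratio exhausts the cost allowance optimally: 15.2 g.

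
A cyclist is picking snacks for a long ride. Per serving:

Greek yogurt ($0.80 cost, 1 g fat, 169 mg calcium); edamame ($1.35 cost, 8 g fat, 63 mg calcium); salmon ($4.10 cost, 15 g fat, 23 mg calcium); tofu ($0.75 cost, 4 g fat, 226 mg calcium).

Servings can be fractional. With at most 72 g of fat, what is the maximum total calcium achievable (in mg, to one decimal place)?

12168.0 mg

Calcium per g fat: Greek yogurt 169, tofu 56.5, edamame 7.875, salmon 1.533.
With no serving limits, spend the whole fat allowance on Greek yogurt: 72 g / 1 g × 169 mg = 12168.0 mg.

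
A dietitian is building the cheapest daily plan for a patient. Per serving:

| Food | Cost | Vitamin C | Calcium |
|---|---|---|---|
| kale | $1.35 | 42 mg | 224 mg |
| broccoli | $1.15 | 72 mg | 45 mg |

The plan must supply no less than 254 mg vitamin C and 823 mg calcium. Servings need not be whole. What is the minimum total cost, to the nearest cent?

$6.34

For a min-cost LP with two ≥-constraints, a basic feasible solution has at most two positive variables.
kale only: max(254/42, 823/224) = 6.048 servings → $8.16.
broccoli only: max(254/72, 823/45) = 18.29 servings → $21.03.
kale + broccoli with both tight: 3.359 servings and 1.568 servings → $6.34.
The minimum over all feasible corners is $6.34.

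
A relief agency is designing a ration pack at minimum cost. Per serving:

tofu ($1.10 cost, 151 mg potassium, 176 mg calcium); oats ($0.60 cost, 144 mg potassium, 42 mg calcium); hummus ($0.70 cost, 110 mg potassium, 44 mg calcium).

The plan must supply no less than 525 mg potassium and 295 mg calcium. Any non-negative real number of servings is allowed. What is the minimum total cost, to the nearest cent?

$2.69

A basic optimal solution has at most two foods positive. Try each food alone and each pair with both targets met exactly.
tofu only: max(525/151, 295/176) = 3.477 servings → $3.82.
oats only: max(525/144, 295/42) = 7.024 servings → $4.21.
hummus only: max(525/110, 295/44) = 6.705 servings → $4.69.
tofu + oats with both tight: 1.075 servings and 2.518 servings → $2.69.
tofu + hummus with both tight: 0.7353 servings and 3.763 servings → $3.44.
oats + hummus with both targets exact would need a negative amount; discard.
So the least-cost plan costs $2.69.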